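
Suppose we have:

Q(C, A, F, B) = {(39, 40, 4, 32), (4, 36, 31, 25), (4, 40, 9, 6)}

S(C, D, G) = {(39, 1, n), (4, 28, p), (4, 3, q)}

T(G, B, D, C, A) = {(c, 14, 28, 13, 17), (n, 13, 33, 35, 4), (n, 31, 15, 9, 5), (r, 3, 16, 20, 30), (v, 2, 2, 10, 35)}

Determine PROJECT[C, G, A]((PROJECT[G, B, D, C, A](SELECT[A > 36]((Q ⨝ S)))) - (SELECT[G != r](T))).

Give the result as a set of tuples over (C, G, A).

Joining Q and S on C yields {(39, 40, 4, 32, 1, n), (4, 36, 31, 25, 28, p), (4, 36, 31, 25, 3, q), (4, 40, 9, 6, 28, p), (4, 40, 9, 6, 3, q)}.
Apply σ_{A > 36}; surviving tuples: {(39, 40, 4, 32, 1, n), (4, 40, 9, 6, 28, p), (4, 40, 9, 6, 3, q)}
π_{G, B, D, C, A} gives {(n, 32, 1, 39, 40), (p, 6, 28, 4, 40), (q, 6, 3, 4, 40)}.
Apply σ_{G != r}; surviving tuples: {(c, 14, 28, 13, 17), (n, 13, 33, 35, 4), (n, 31, 15, 9, 5), (v, 2, 2, 10, 35)}
Taking the difference: {(n, 32, 1, 39, 40), (p, 6, 28, 4, 40), (q, 6, 3, 4, 40)}
π_{C, G, A} gives {(39, n, 40), (4, p, 40), (4, q, 40)}.

{(39, n, 40), (4, p, 40), (4, q, 40)}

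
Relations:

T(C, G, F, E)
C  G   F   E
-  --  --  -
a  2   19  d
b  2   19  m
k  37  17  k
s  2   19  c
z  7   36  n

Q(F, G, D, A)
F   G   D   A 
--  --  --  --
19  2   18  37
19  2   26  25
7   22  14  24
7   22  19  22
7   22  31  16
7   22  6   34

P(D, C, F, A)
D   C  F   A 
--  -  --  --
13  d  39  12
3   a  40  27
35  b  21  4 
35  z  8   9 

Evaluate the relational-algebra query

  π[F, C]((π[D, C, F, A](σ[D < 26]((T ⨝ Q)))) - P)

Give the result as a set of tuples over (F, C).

{(19, a), (19, b), (19, s)}

T ⋈ Q (natural join on G, F): {(a, 2, 19, d, 18, 37), (a, 2, 19, d, 26, 25), (b, 2, 19, m, 18, 37), (b, 2, 19, m, 26, 25), (s, 2, 19, c, 18, 37), (s, 2, 19, c, 26, 25)}
Filtering on D < 26 leaves {(a, 2, 19, d, 18, 37), (b, 2, 19, m, 18, 37), (s, 2, 19, c, 18, 37)}.
Projecting to D, C, F, A: {(18, a, 19, 37), (18, b, 19, 37), (18, s, 19, 37)}
Taking the difference: {(18, a, 19, 37), (18, b, 19, 37), (18, s, 19, 37)}
Projecting to F, C: {(19, a), (19, b), (19, s)}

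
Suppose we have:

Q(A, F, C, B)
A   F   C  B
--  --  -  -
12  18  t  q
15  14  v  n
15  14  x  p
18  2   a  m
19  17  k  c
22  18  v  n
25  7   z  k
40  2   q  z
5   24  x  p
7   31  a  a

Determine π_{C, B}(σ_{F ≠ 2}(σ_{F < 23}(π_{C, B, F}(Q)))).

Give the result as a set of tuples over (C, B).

π_{C, B, F} gives {(a, a, 31), (a, m, 2), (k, c, 17), (q, z, 2), (t, q, 18), (v, n, 14), (v, n, 18), (x, p, 14), (x, p, 24), (z, k, 7)}.
Selection F < 23: {(a, m, 2), (k, c, 17), (q, z, 2), (t, q, 18), (v, n, 14), (v, n, 18), (x, p, 14), (z, k, 7)}
Selection F ≠ 2: {(k, c, 17), (t, q, 18), (v, n, 14), (v, n, 18), (x, p, 14), (z, k, 7)}
π_{C, B} gives {(k, c), (t, q), (v, n), (x, p), (z, k)} (1 duplicate(s) eliminated).

{(k, c), (t, q), (v, n), (x, p), (z, k)}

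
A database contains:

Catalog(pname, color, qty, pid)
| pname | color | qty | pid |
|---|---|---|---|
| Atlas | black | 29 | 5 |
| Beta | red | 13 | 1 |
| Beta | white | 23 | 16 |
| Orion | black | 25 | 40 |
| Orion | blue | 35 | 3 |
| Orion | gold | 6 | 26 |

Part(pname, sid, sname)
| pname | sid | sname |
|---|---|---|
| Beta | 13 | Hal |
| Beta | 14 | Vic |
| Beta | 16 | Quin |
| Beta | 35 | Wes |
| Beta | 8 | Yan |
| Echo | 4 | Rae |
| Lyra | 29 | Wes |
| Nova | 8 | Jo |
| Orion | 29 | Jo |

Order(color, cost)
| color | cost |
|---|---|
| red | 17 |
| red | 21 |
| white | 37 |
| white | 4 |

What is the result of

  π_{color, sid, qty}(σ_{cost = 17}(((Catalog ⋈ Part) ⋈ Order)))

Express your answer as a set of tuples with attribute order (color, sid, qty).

Natural join on pname: {(Beta, red, 13, 1, 13, Hal), (Beta, red, 13, 1, 14, Vic), (Beta, red, 13, 1, 16, Quin), (Beta, red, 13, 1, 35, Wes), (Beta, red, 13, 1, 8, Yan), (Beta, white, 23, 16, 13, Hal), (Beta, white, 23, 16, 14, Vic), (Beta, white, 23, 16, 16, Quin), (Beta, white, 23, 16, 35, Wes), (Beta, white, 23, 16, 8, Yan), (Orion, black, 25, 40, 29, Jo), (Orion, blue, 35, 3, 29, Jo), (Orion, gold, 6, 26, 29, Jo)}
Natural join on color: {(Beta, red, 13, 1, 13, Hal, 17), (Beta, red, 13, 1, 13, Hal, 21), (Beta, red, 13, 1, 14, Vic, 17), (Beta, red, 13, 1, 14, Vic, 21), (Beta, red, 13, 1, 16, Quin, 17), (Beta, red, 13, 1, 16, Quin, 21), (Beta, red, 13, 1, 35, Wes, 17), (Beta, red, 13, 1, 35, Wes, 21), (Beta, red, 13, 1, 8, Yan, 17), (Beta, red, 13, 1, 8, Yan, 21), (Beta, white, 23, 16, 13, Hal, 37), (Beta, white, 23, 16, 13, Hal, 4), (Beta, white, 23, 16, 14, Vic, 37), (Beta, white, 23, 16, 14, Vic, 4), (Beta, white, 23, 16, 16, Quin, 37), (Beta, white, 23, 16, 16, Quin, 4), (Beta, white, 23, 16, 35, Wes, 37), (Beta, white, 23, 16, 35, Wes, 4), (Beta, white, 23, 16, 8, Yan, 37), (Beta, white, 23, 16, 8, Yan, 4)}
σ[cost = 17]: keep tuples satisfying cost = 17 → {(Beta, red, 13, 1, 13, Hal, 17), (Beta, red, 13, 1, 14, Vic, 17), (Beta, red, 13, 1, 16, Quin, 17), (Beta, red, 13, 1, 35, Wes, 17), (Beta, red, 13, 1, 8, Yan, 17)}
Projecting to color, sid, qty: {(red, 13, 13), (red, 14, 13), (red, 16, 13), (red, 35, 13), (red, 8, 13)}

{(red, 13, 13), (red, 14, 13), (red, 16, 13), (red, 35, 13), (red, 8, 13)}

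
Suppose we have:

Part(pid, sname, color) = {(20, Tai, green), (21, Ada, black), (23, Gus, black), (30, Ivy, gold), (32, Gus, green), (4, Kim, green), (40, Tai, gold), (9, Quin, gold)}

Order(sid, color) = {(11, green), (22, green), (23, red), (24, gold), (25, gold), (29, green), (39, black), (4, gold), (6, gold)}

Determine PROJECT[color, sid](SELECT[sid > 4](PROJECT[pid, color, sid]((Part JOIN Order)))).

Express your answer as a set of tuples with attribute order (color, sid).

{(black, 39), (gold, 24), (gold, 25), (gold, 6), (green, 11), (green, 22), (green, 29)}

Natural join on color: {(20, Tai, green, 11), (20, Tai, green, 22), (20, Tai, green, 29), (21, Ada, black, 39), (23, Gus, black, 39), (30, Ivy, gold, 24), (30, Ivy, gold, 25), (30, Ivy, gold, 4), (30, Ivy, gold, 6), (32, Gus, green, 11), (32, Gus, green, 22), (32, Gus, green, 29), (4, Kim, green, 11), (4, Kim, green, 22), (4, Kim, green, 29), (40, Tai, gold, 24), (40, Tai, gold, 25), (40, Tai, gold, 4), (40, Tai, gold, 6), (9, Quin, gold, 24), (9, Quin, gold, 25), (9, Quin, gold, 4), (9, Quin, gold, 6)}
Keep only column(s) pid, color, sid: {(20, green, 11), (20, green, 22), (20, green, 29), (21, black, 39), (23, black, 39), (30, gold, 24), (30, gold, 25), (30, gold, 4), (30, gold, 6), (32, green, 11), (32, green, 22), (32, green, 29), (4, green, 11), (4, green, 22), (4, green, 29), (40, gold, 24), (40, gold, 25), (40, gold, 4), (40, gold, 6), (9, gold, 24), (9, gold, 25), (9, gold, 4), (9, gold, 6)}
Selection sid > 4: {(20, green, 11), (20, green, 22), (20, green, 29), (21, black, 39), (23, black, 39), (30, gold, 24), (30, gold, 25), (30, gold, 6), (32, green, 11), (32, green, 22), (32, green, 29), (4, green, 11), (4, green, 22), (4, green, 29), (40, gold, 24), (40, gold, 25), (40, gold, 6), (9, gold, 24), (9, gold, 25), (9, gold, 6)}
Keep only column(s) color, sid (13 duplicate(s) eliminated): {(black, 39), (gold, 24), (gold, 25), (gold, 6), (green, 11), (green, 22), (green, 29)}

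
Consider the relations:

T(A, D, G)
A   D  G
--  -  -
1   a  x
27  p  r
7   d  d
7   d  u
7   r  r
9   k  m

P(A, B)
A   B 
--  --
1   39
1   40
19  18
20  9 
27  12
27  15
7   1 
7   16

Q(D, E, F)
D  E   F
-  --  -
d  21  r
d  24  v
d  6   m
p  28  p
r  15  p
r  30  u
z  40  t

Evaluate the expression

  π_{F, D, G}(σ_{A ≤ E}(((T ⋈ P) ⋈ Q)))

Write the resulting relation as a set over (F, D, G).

Natural join on A: {(1, a, x, 39), (1, a, x, 40), (27, p, r, 12), (27, p, r, 15), (7, d, d, 1), (7, d, d, 16), (7, d, u, 1), (7, d, u, 16), (7, r, r, 1), (7, r, r, 16)}
Natural join on D: {(27, p, r, 12, 28, p), (27, p, r, 15, 28, p), (7, d, d, 1, 21, r), (7, d, d, 1, 24, v), (7, d, d, 1, 6, m), (7, d, d, 16, 21, r), (7, d, d, 16, 24, v), (7, d, d, 16, 6, m), (7, d, u, 1, 21, r), (7, d, u, 1, 24, v), (7, d, u, 1, 6, m), (7, d, u, 16, 21, r), (7, d, u, 16, 24, v), (7, d, u, 16, 6, m), (7, r, r, 1, 15, p), (7, r, r, 1, 30, u), (7, r, r, 16, 15, p), (7, r, r, 16, 30, u)}
σ[A ≤ E]: keep tuples satisfying A ≤ E → {(27, p, r, 12, 28, p), (27, p, r, 15, 28, p), (7, d, d, 1, 21, r), (7, d, d, 1, 24, v), (7, d, d, 16, 21, r), (7, d, d, 16, 24, v), (7, d, u, 1, 21, r), (7, d, u, 1, 24, v), (7, d, u, 16, 21, r), (7, d, u, 16, 24, v), (7, r, r, 1, 15, p), (7, r, r, 1, 30, u), (7, r, r, 16, 15, p), (7, r, r, 16, 30, u)}
Projecting to F, D, G (7 duplicate(s) eliminated): {(p, p, r), (p, r, r), (r, d, d), (r, d, u), (u, r, r), (v, d, d), (v, d, u)}

{(p, p, r), (p, r, r), (r, d, d), (r, d, u), (u, r, r), (v, d, d), (v, d, u)}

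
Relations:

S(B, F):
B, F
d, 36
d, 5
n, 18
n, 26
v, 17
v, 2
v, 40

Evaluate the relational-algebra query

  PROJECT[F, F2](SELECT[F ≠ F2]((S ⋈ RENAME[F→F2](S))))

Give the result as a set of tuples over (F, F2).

{(17, 2), (17, 40), (18, 26), (2, 17), (2, 40), (26, 18), (36, 5), (40, 17), (40, 2), (5, 36)}

ρ[F→F2]: schema becomes (B, F2); tuples unchanged.
S ⋈ RENAME[F→F2](S) (natural join on B): {(d, 36, 36), (d, 36, 5), (d, 5, 36), (d, 5, 5), (n, 18, 18), (n, 18, 26), (n, 26, 18), (n, 26, 26), (v, 17, 17), (v, 17, 2), (v, 17, 40), (v, 2, 17), (v, 2, 2), (v, 2, 40), (v, 40, 17), (v, 40, 2), (v, 40, 40)}
σ[F ≠ F2]: keep tuples satisfying F ≠ F2 → {(d, 36, 5), (d, 5, 36), (n, 18, 26), (n, 26, 18), (v, 17, 2), (v, 17, 40), (v, 2, 17), (v, 2, 40), (v, 40, 17), (v, 40, 2)}
π_{F, F2} gives {(17, 2), (17, 40), (18, 26), (2, 17), (2, 40), (26, 18), (36, 5), (40, 17), (40, 2), (5, 36)}.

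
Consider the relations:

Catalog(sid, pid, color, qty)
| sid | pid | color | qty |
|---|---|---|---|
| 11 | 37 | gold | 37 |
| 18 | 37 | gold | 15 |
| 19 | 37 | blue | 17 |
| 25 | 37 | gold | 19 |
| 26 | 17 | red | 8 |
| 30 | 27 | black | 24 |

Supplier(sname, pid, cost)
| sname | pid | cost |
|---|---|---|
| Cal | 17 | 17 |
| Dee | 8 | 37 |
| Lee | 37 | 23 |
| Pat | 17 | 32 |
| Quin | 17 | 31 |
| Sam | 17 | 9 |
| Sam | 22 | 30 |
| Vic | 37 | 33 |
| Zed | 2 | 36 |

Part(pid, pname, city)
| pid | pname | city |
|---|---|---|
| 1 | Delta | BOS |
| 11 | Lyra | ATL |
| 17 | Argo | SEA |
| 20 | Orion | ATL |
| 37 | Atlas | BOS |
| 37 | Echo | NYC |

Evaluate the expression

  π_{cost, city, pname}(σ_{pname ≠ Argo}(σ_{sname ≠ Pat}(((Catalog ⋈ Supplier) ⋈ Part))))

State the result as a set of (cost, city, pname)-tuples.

{(23, BOS, Atlas), (23, NYC, Echo), (33, BOS, Atlas), (33, NYC, Echo)}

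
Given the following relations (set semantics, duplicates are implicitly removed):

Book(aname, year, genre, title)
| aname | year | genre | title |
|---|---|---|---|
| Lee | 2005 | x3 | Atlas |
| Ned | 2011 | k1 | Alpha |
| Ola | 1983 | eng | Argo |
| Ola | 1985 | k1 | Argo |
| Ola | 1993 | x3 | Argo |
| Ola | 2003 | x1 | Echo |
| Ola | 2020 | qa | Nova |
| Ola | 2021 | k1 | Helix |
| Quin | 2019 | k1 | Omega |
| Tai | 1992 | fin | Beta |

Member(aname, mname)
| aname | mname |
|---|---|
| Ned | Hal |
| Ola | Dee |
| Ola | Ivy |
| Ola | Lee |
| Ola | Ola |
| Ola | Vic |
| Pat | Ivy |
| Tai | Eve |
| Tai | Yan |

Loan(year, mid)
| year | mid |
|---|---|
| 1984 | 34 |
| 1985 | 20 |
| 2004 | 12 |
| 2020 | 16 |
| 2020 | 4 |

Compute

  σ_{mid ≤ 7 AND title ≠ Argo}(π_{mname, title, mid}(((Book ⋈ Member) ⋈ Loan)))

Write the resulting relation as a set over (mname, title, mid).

{(Dee, Nova, 4), (Ivy, Nova, 4), (Lee, Nova, 4), (Ola, Nova, 4), (Vic, Nova, 4)}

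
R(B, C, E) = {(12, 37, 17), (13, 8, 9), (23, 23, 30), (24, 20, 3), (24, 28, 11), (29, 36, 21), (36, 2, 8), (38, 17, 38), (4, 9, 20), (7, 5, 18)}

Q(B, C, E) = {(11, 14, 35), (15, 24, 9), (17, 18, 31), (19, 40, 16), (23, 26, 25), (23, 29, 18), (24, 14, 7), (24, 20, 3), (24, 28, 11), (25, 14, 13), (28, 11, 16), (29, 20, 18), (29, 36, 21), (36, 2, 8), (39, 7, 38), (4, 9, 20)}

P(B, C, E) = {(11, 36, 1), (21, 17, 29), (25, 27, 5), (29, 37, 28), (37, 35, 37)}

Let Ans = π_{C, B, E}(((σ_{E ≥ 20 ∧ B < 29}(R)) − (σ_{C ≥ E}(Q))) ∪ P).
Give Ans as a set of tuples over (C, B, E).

Apply σ_{E ≥ 20 ∧ B < 29}; surviving tuples: {(23, 23, 30), (4, 9, 20)}
Apply σ_{C ≥ E}; surviving tuples: {(15, 24, 9), (19, 40, 16), (23, 26, 25), (23, 29, 18), (24, 14, 7), (24, 20, 3), (24, 28, 11), (25, 14, 13), (29, 20, 18), (29, 36, 21)}
Taking the difference: {(23, 23, 30), (4, 9, 20)}
Taking the union: {(11, 36, 1), (21, 17, 29), (23, 23, 30), (25, 27, 5), (29, 37, 28), (37, 35, 37), (4, 9, 20)}
Keep only column(s) C, B, E: {(17, 21, 29), (23, 23, 30), (27, 25, 5), (35, 37, 37), (36, 11, 1), (37, 29, 28), (9, 4, 20)}

{(17, 21, 29), (23, 23, 30), (27, 25, 5), (35, 37, 37), (36, 11, 1), (37, 29, 28), (9, 4, 20)}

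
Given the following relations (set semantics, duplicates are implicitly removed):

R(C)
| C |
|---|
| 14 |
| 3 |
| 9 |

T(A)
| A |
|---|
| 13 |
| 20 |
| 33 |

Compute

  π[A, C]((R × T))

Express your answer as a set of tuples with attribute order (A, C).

{(13, 14), (13, 3), (13, 9), (20, 14), (20, 3), (20, 9), (33, 14), (33, 3), (33, 9)}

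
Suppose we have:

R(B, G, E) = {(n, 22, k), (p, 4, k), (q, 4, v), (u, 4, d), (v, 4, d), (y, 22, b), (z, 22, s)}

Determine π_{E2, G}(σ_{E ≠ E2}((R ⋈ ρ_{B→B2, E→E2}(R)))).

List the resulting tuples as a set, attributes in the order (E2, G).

ρ[B→B2, E→E2]: schema becomes (B2, G, E2); tuples unchanged.
Joining R and ρ_{B→B2, E→E2}(R) on G yields {(n, 22, k, n, k), (n, 22, k, y, b), (n, 22, k, z, s), (p, 4, k, p, k), (p, 4, k, q, v), (p, 4, k, u, d), (p, 4, k, v, d), (q, 4, v, p, k), (q, 4, v, q, v), (q, 4, v, u, d), (q, 4, v, v, d), (u, 4, d, p, k), (u, 4, d, q, v), (u, 4, d, u, d), (u, 4, d, v, d), (v, 4, d, p, k), (v, 4, d, q, v), (v, 4, d, u, d), (v, 4, d, v, d), (y, 22, b, n, k), (y, 22, b, y, b), (y, 22, b, z, s), (z, 22, s, n, k), (z, 22, s, y, b), (z, 22, s, z, s)}.
Selection E ≠ E2: {(n, 22, k, y, b), (n, 22, k, z, s), (p, 4, k, q, v), (p, 4, k, u, d), (p, 4, k, v, d), (q, 4, v, p, k), (q, 4, v, u, d), (q, 4, v, v, d), (u, 4, d, p, k), (u, 4, d, q, v), (v, 4, d, p, k), (v, 4, d, q, v), (y, 22, b, n, k), (y, 22, b, z, s), (z, 22, s, n, k), (z, 22, s, y, b)}
Keep only column(s) E2, G (10 duplicate(s) eliminated): {(b, 22), (d, 4), (k, 22), (k, 4), (s, 22), (v, 4)}

{(b, 22), (d, 4), (k, 22), (k, 4), (s, 22), (v, 4)}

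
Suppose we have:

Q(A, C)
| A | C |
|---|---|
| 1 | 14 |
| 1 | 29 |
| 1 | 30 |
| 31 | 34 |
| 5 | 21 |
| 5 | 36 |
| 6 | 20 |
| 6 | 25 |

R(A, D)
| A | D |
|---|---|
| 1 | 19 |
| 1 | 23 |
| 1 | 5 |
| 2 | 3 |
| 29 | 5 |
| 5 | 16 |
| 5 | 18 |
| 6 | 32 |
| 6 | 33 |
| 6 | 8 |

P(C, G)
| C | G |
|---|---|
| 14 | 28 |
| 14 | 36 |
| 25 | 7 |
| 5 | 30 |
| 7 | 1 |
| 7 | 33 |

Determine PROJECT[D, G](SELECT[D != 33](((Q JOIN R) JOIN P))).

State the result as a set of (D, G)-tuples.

{(19, 28), (19, 36), (23, 28), (23, 36), (32, 7), (5, 28), (5, 36), (8, 7)}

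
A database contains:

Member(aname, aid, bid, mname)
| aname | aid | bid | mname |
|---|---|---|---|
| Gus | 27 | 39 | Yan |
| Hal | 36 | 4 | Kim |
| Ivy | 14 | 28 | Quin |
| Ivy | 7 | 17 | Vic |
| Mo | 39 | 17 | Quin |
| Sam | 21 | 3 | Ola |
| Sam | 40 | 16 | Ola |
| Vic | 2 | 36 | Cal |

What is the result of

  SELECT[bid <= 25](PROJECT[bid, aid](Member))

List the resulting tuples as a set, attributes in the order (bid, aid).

{(16, 40), (17, 39), (17, 7), (3, 21), (4, 36)}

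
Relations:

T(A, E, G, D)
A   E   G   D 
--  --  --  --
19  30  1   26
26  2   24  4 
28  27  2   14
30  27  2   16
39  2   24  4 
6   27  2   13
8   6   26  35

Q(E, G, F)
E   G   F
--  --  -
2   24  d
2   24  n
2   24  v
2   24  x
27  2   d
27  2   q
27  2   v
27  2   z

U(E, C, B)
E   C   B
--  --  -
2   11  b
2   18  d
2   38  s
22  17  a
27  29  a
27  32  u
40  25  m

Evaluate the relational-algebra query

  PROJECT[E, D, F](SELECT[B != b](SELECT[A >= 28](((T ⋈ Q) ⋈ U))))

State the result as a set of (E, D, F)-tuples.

{(2, 4, d), (2, 4, n), (2, 4, v), (2, 4, x), (27, 14, d), (27, 14, q), (27, 14, v), (27, 14, z), (27, 16, d), (27, 16, q), (27, 16, v), (27, 16, z)}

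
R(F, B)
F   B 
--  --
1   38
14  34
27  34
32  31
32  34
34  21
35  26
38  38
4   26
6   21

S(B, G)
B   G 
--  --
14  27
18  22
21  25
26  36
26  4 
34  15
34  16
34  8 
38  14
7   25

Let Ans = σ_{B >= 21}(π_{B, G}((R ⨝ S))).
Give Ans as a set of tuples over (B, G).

{(21, 25), (26, 36), (26, 4), (34, 15), (34, 16), (34, 8), (38, 14)}

R ⋈ S (natural join on B): {(1, 38, 14), (14, 34, 15), (14, 34, 16), (14, 34, 8), (27, 34, 15), (27, 34, 16), (27, 34, 8), (32, 34, 15), (32, 34, 16), (32, 34, 8), (34, 21, 25), (35, 26, 36), (35, 26, 4), (38, 38, 14), (4, 26, 36), (4, 26, 4), (6, 21, 25)}
Projecting to B, G (10 duplicate(s) eliminated): {(21, 25), (26, 36), (26, 4), (34, 15), (34, 16), (34, 8), (38, 14)}
Apply σ_{B >= 21}; surviving tuples: {(21, 25), (26, 36), (26, 4), (34, 15), (34, 16), (34, 8), (38, 14)}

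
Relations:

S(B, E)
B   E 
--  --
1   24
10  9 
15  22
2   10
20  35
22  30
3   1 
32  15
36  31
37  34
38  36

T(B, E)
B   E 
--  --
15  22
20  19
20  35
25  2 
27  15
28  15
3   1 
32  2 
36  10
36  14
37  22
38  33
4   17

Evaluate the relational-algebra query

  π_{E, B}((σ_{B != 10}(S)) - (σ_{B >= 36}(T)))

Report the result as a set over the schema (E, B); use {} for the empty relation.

Filtering on B != 10 leaves {(1, 24), (15, 22), (2, 10), (20, 35), (22, 30), (3, 1), (32, 15), (36, 31), (37, 34), (38, 36)}.
Filtering on B >= 36 leaves {(36, 10), (36, 14), (37, 22), (38, 33)}.
Set difference of the two operands is {(1, 24), (15, 22), (2, 10), (20, 35), (22, 30), (3, 1), (32, 15), (36, 31), (37, 34), (38, 36)}.
π[E, B]: project onto (E, B) → {(1, 3), (10, 2), (15, 32), (22, 15), (24, 1), (30, 22), (31, 36), (34, 37), (35, 20), (36, 38)}

{(1, 3), (10, 2), (15, 32), (22, 15), (24, 1), (30, 22), (31, 36), (34, 37), (35, 20), (36, 38)}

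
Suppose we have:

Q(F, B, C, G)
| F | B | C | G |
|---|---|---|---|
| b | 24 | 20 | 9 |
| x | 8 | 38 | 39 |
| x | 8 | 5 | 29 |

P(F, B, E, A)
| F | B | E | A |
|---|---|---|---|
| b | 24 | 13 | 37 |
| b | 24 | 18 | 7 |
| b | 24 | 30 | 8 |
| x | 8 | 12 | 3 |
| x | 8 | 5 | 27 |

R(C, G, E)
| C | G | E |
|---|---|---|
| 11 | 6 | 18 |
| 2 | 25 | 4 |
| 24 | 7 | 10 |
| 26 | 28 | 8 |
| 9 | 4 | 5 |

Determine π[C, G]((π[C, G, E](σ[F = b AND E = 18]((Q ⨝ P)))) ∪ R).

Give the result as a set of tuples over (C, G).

{(11, 6), (2, 25), (20, 9), (24, 7), (26, 28), (9, 4)}

Q ⋈ P (natural join on F, B): {(b, 24, 20, 9, 13, 37), (b, 24, 20, 9, 18, 7), (b, 24, 20, 9, 30, 8), (x, 8, 38, 39, 12, 3), (x, 8, 38, 39, 5, 27), (x, 8, 5, 29, 12, 3), (x, 8, 5, 29, 5, 27)}
Selection F = b AND E = 18: {(b, 24, 20, 9, 18, 7)}
π[C, G, E]: project onto (C, G, E) → {(20, 9, 18)}
Taking the union: {(11, 6, 18), (2, 25, 4), (20, 9, 18), (24, 7, 10), (26, 28, 8), (9, 4, 5)}
π[C, G]: project onto (C, G) → {(11, 6), (2, 25), (20, 9), (24, 7), (26, 28), (9, 4)}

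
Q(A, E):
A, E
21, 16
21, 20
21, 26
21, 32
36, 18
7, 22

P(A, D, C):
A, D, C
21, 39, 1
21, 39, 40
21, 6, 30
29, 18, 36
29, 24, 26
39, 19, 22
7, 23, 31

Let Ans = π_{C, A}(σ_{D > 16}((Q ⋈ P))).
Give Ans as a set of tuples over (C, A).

{(1, 21), (31, 7), (40, 21)}

Joining Q and P on A yields {(21, 16, 39, 1), (21, 16, 39, 40), (21, 16, 6, 30), (21, 20, 39, 1), (21, 20, 39, 40), (21, 20, 6, 30), (21, 26, 39, 1), (21, 26, 39, 40), (21, 26, 6, 30), (21, 32, 39, 1), (21, 32, 39, 40), (21, 32, 6, 30), (7, 22, 23, 31)}.
Apply σ_{D > 16}; surviving tuples: {(21, 16, 39, 1), (21, 16, 39, 40), (21, 20, 39, 1), (21, 20, 39, 40), (21, 26, 39, 1), (21, 26, 39, 40), (21, 32, 39, 1), (21, 32, 39, 40), (7, 22, 23, 31)}
π_{C, A} gives {(1, 21), (31, 7), (40, 21)} (6 duplicate(s) eliminated).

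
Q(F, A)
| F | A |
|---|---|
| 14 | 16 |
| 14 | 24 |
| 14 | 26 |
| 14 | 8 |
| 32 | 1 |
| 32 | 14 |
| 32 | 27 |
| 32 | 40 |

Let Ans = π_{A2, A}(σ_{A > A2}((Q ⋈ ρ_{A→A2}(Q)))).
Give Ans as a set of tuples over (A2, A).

ρ[A→A2]: schema becomes (F, A2); tuples unchanged.
Joining Q and ρ_{A→A2}(Q) on F yields {(14, 16, 16), (14, 16, 24), (14, 16, 26), (14, 16, 8), (14, 24, 16), (14, 24, 24), (14, 24, 26), (14, 24, 8), (14, 26, 16), (14, 26, 24), (14, 26, 26), (14, 26, 8), (14, 8, 16), (14, 8, 24), (14, 8, 26), (14, 8, 8), (32, 1, 1), (32, 1, 14), (32, 1, 27), (32, 1, 40), (32, 14, 1), (32, 14, 14), (32, 14, 27), (32, 14, 40), (32, 27, 1), (32, 27, 14), (32, 27, 27), (32, 27, 40), (32, 40, 1), (32, 40, 14), (32, 40, 27), (32, 40, 40)}.
Selection A > A2: {(14, 16, 8), (14, 24, 16), (14, 24, 8), (14, 26, 16), (14, 26, 24), (14, 26, 8), (32, 14, 1), (32, 27, 1), (32, 27, 14), (32, 40, 1), (32, 40, 14), (32, 40, 27)}
π_{A2, A} gives {(1, 14), (1, 27), (1, 40), (14, 27), (14, 40), (16, 24), (16, 26), (24, 26), (27, 40), (8, 16), (8, 24), (8, 26)}.

{(1, 14), (1, 27), (1, 40), (14, 27), (14, 40), (16, 24), (16, 26), (24, 26), (27, 40), (8, 16), (8, 24), (8, 26)}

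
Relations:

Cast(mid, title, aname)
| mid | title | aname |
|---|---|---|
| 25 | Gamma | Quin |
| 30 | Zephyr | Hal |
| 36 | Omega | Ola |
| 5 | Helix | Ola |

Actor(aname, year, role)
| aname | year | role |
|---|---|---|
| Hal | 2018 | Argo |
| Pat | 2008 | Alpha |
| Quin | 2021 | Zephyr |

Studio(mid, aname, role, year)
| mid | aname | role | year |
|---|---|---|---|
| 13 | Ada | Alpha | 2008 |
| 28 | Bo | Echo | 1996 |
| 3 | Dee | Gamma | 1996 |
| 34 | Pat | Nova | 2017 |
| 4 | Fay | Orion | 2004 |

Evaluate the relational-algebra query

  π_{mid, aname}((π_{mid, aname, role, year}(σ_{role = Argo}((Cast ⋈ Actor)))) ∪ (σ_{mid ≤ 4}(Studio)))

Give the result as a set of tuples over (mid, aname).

Natural join on aname: {(25, Gamma, Quin, 2021, Zephyr), (30, Zephyr, Hal, 2018, Argo)}
Selection role = Argo: {(30, Zephyr, Hal, 2018, Argo)}
Keep only column(s) mid, aname, role, year: {(30, Hal, Argo, 2018)}
Selection mid ≤ 4: {(3, Dee, Gamma, 1996), (4, Fay, Orion, 2004)}
Union: {(30, Hal, Argo, 2018)} with {(3, Dee, Gamma, 1996), (4, Fay, Orion, 2004)} → {(3, Dee, Gamma, 1996), (30, Hal, Argo, 2018), (4, Fay, Orion, 2004)}
Keep only column(s) mid, aname: {(3, Dee), (30, Hal), (4, Fay)}

{(3, Dee), (30, Hal), (4, Fay)}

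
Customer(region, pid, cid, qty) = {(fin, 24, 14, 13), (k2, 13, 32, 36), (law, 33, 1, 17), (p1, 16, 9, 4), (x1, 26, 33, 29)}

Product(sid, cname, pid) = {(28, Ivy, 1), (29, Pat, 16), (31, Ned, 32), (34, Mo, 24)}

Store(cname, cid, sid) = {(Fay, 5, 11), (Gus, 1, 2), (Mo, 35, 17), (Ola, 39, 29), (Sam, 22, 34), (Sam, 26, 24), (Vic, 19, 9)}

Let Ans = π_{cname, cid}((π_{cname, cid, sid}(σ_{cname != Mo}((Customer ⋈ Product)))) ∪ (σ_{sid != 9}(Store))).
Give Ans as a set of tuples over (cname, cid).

{(Fay, 5), (Gus, 1), (Mo, 35), (Ola, 39), (Pat, 9), (Sam, 22), (Sam, 26)}

Customer ⋈ Product (natural join on pid): {(fin, 24, 14, 13, 34, Mo), (p1, 16, 9, 4, 29, Pat)}
σ[cname != Mo]: keep tuples satisfying cname != Mo → {(p1, 16, 9, 4, 29, Pat)}
π_{cname, cid, sid} gives {(Pat, 9, 29)}.
σ[sid != 9]: keep tuples satisfying sid != 9 → {(Fay, 5, 11), (Gus, 1, 2), (Mo, 35, 17), (Ola, 39, 29), (Sam, 22, 34), (Sam, 26, 24)}
Set union of the two operands is {(Fay, 5, 11), (Gus, 1, 2), (Mo, 35, 17), (Ola, 39, 29), (Pat, 9, 29), (Sam, 22, 34), (Sam, 26, 24)}.
π_{cname, cid} gives {(Fay, 5), (Gus, 1), (Mo, 35), (Ola, 39), (Pat, 9), (Sam, 22), (Sam, 26)}.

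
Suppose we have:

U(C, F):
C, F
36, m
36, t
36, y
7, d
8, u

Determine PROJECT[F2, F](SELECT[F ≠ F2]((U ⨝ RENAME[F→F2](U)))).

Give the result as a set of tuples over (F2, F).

{(m, t), (m, y), (t, m), (t, y), (y, m), (y, t)}

ρ[F→F2]: schema becomes (C, F2); tuples unchanged.
Natural join on C: {(36, m, m), (36, m, t), (36, m, y), (36, t, m), (36, t, t), (36, t, y), (36, y, m), (36, y, t), (36, y, y), (7, d, d), (8, u, u)}
σ[F ≠ F2]: keep tuples satisfying F ≠ F2 → {(36, m, t), (36, m, y), (36, t, m), (36, t, y), (36, y, m), (36, y, t)}
Keep only column(s) F2, F: {(m, t), (m, y), (t, m), (t, y), (y, m), (y, t)}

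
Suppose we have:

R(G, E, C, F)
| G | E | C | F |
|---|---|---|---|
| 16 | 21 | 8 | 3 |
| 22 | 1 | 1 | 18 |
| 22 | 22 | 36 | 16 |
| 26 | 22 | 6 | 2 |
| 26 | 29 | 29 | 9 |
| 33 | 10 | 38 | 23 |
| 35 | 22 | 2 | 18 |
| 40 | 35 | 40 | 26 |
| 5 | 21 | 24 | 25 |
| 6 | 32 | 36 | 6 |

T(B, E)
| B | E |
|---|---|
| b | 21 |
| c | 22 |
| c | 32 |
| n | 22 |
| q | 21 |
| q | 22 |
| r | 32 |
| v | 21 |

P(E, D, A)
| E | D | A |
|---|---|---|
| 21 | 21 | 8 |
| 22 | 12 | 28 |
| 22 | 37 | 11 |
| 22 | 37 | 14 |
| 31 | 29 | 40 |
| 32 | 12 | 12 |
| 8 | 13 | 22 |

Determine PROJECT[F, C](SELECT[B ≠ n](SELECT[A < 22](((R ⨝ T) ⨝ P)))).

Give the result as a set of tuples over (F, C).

{(16, 36), (18, 2), (2, 6), (25, 24), (3, 8), (6, 36)}

Joining R and T on E yields {(16, 21, 8, 3, b), (16, 21, 8, 3, q), (16, 21, 8, 3, v), (22, 22, 36, 16, c), (22, 22, 36, 16, n), (22, 22, 36, 16, q), (26, 22, 6, 2, c), (26, 22, 6, 2, n), (26, 22, 6, 2, q), (35, 22, 2, 18, c), (35, 22, 2, 18, n), (35, 22, 2, 18, q), (5, 21, 24, 25, b), (5, 21, 24, 25, q), (5, 21, 24, 25, v), (6, 32, 36, 6, c), (6, 32, 36, 6, r)}.
Joining (R ⨝ T) and P on E yields {(16, 21, 8, 3, b, 21, 8), (16, 21, 8, 3, q, 21, 8), (16, 21, 8, 3, v, 21, 8), (22, 22, 36, 16, c, 12, 28), (22, 22, 36, 16, c, 37, 11), (22, 22, 36, 16, c, 37, 14), (22, 22, 36, 16, n, 12, 28), (22, 22, 36, 16, n, 37, 11), (22, 22, 36, 16, n, 37, 14), (22, 22, 36, 16, q, 12, 28), (22, 22, 36, 16, q, 37, 11), (22, 22, 36, 16, q, 37, 14), (26, 22, 6, 2, c, 12, 28), (26, 22, 6, 2, c, 37, 11), (26, 22, 6, 2, c, 37, 14), (26, 22, 6, 2, n, 12, 28), (26, 22, 6, 2, n, 37, 11), (26, 22, 6, 2, n, 37, 14), (26, 22, 6, 2, q, 12, 28), (26, 22, 6, 2, q, 37, 11), (26, 22, 6, 2, q, 37, 14), (35, 22, 2, 18, c, 12, 28), (35, 22, 2, 18, c, 37, 11), (35, 22, 2, 18, c, 37, 14), (35, 22, 2, 18, n, 12, 28), (35, 22, 2, 18, n, 37, 11), (35, 22, 2, 18, n, 37, 14), (35, 22, 2, 18, q, 12, 28), (35, 22, 2, 18, q, 37, 11), (35, 22, 2, 18, q, 37, 14), (5, 21, 24, 25, b, 21, 8), (5, 21, 24, 25, q, 21, 8), (5, 21, 24, 25, v, 21, 8), (6, 32, 36, 6, c, 12, 12), (6, 32, 36, 6, r, 12, 12)}.
Apply σ_{A < 22}; surviving tuples: {(16, 21, 8, 3, b, 21, 8), (16, 21, 8, 3, q, 21, 8), (16, 21, 8, 3, v, 21, 8), (22, 22, 36, 16, c, 37, 11), (22, 22, 36, 16, c, 37, 14), (22, 22, 36, 16, n, 37, 11), (22, 22, 36, 16, n, 37, 14), (22, 22, 36, 16, q, 37, 11), (22, 22, 36, 16, q, 37, 14), (26, 22, 6, 2, c, 37, 11), (26, 22, 6, 2, c, 37, 14), (26, 22, 6, 2, n, 37, 11), (26, 22, 6, 2, n, 37, 14), (26, 22, 6, 2, q, 37, 11), (26, 22, 6, 2, q, 37, 14), (35, 22, 2, 18, c, 37, 11), (35, 22, 2, 18, c, 37, 14), (35, 22, 2, 18, n, 37, 11), (35, 22, 2, 18, n, 37, 14), (35, 22, 2, 18, q, 37, 11), (35, 22, 2, 18, q, 37, 14), (5, 21, 24, 25, b, 21, 8), (5, 21, 24, 25, q, 21, 8), (5, 21, 24, 25, v, 21, 8), (6, 32, 36, 6, c, 12, 12), (6, 32, 36, 6, r, 12, 12)}
Apply σ_{B ≠ n}; surviving tuples: {(16, 21, 8, 3, b, 21, 8), (16, 21, 8, 3, q, 21, 8), (16, 21, 8, 3, v, 21, 8), (22, 22, 36, 16, c, 37, 11), (22, 22, 36, 16, c, 37, 14), (22, 22, 36, 16, q, 37, 11), (22, 22, 36, 16, q, 37, 14), (26, 22, 6, 2, c, 37, 11), (26, 22, 6, 2, c, 37, 14), (26, 22, 6, 2, q, 37, 11), (26, 22, 6, 2, q, 37, 14), (35, 22, 2, 18, c, 37, 11), (35, 22, 2, 18, c, 37, 14), (35, 22, 2, 18, q, 37, 11), (35, 22, 2, 18, q, 37, 14), (5, 21, 24, 25, b, 21, 8), (5, 21, 24, 25, q, 21, 8), (5, 21, 24, 25, v, 21, 8), (6, 32, 36, 6, c, 12, 12), (6, 32, 36, 6, r, 12, 12)}
π_{F, C} gives {(16, 36), (18, 2), (2, 6), (25, 24), (3, 8), (6, 36)} (14 duplicate(s) eliminated).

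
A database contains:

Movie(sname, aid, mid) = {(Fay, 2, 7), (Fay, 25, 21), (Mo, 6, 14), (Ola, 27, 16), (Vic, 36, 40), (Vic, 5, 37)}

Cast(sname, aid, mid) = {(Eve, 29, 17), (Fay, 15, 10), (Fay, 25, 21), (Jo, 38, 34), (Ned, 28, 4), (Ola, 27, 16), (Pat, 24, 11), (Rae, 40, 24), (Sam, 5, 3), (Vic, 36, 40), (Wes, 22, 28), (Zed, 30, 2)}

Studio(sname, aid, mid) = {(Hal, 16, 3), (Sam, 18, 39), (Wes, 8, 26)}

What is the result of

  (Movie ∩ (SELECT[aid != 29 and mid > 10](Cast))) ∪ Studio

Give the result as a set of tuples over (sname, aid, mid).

Filtering on aid != 29 and mid > 10 leaves {(Fay, 25, 21), (Jo, 38, 34), (Ola, 27, 16), (Pat, 24, 11), (Rae, 40, 24), (Vic, 36, 40), (Wes, 22, 28)}.
Intersection: {(Fay, 2, 7), (Fay, 25, 21), (Mo, 6, 14), (Ola, 27, 16), (Vic, 36, 40), (Vic, 5, 37)} with {(Fay, 25, 21), (Jo, 38, 34), (Ola, 27, 16), (Pat, 24, 11), (Rae, 40, 24), (Vic, 36, 40), (Wes, 22, 28)} → {(Fay, 25, 21), (Ola, 27, 16), (Vic, 36, 40)}
Union: {(Fay, 25, 21), (Ola, 27, 16), (Vic, 36, 40)} with {(Hal, 16, 3), (Sam, 18, 39), (Wes, 8, 26)} → {(Fay, 25, 21), (Hal, 16, 3), (Ola, 27, 16), (Sam, 18, 39), (Vic, 36, 40), (Wes, 8, 26)}

{(Fay, 25, 21), (Hal, 16, 3), (Ola, 27, 16), (Sam, 18, 39), (Vic, 36, 40), (Wes, 8, 26)}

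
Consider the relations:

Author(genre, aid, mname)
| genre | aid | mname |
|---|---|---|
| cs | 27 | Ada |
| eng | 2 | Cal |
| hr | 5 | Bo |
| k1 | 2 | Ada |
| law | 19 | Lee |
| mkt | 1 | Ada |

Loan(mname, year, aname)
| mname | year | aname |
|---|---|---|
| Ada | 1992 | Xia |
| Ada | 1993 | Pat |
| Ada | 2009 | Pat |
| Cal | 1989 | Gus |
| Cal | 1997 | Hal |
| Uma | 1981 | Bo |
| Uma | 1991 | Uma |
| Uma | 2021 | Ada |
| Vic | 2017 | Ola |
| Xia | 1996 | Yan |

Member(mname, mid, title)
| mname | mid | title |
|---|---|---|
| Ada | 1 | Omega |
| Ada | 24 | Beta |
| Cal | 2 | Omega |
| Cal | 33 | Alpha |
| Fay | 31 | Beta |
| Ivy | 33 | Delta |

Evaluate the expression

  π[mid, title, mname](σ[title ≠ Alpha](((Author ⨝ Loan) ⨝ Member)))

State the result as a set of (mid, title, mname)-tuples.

{(1, Omega, Ada), (2, Omega, Cal), (24, Beta, Ada)}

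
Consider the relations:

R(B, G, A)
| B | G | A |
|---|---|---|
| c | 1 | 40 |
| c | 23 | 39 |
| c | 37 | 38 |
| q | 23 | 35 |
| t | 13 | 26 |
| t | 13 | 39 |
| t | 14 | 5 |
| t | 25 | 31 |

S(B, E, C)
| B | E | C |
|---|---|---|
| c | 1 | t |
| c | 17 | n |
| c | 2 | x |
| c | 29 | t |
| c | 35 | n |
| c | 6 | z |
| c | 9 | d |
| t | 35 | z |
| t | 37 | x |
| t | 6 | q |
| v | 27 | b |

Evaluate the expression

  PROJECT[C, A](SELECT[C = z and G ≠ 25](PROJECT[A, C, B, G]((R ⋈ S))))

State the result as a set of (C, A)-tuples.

Joining R and S on B yields {(c, 1, 40, 1, t), (c, 1, 40, 17, n), (c, 1, 40, 2, x), (c, 1, 40, 29, t), (c, 1, 40, 35, n), (c, 1, 40, 6, z), (c, 1, 40, 9, d), (c, 23, 39, 1, t), (c, 23, 39, 17, n), (c, 23, 39, 2, x), (c, 23, 39, 29, t), (c, 23, 39, 35, n), (c, 23, 39, 6, z), (c, 23, 39, 9, d), (c, 37, 38, 1, t), (c, 37, 38, 17, n), (c, 37, 38, 2, x), (c, 37, 38, 29, t), (c, 37, 38, 35, n), (c, 37, 38, 6, z), (c, 37, 38, 9, d), (t, 13, 26, 35, z), (t, 13, 26, 37, x), (t, 13, 26, 6, q), (t, 13, 39, 35, z), (t, 13, 39, 37, x), (t, 13, 39, 6, q), (t, 14, 5, 35, z), (t, 14, 5, 37, x), (t, 14, 5, 6, q), (t, 25, 31, 35, z), (t, 25, 31, 37, x), (t, 25, 31, 6, q)}.
π[A, C, B, G]: project onto (A, C, B, G) (6 duplicate(s) eliminated) → {(26, q, t, 13), (26, x, t, 13), (26, z, t, 13), (31, q, t, 25), (31, x, t, 25), (31, z, t, 25), (38, d, c, 37), (38, n, c, 37), (38, t, c, 37), (38, x, c, 37), (38, z, c, 37), (39, d, c, 23), (39, n, c, 23), (39, q, t, 13), (39, t, c, 23), (39, x, c, 23), (39, x, t, 13), (39, z, c, 23), (39, z, t, 13), (40, d, c, 1), (40, n, c, 1), (40, t, c, 1), (40, x, c, 1), (40, z, c, 1), (5, q, t, 14), (5, x, t, 14), (5, z, t, 14)}
Filtering on C = z and G ≠ 25 leaves {(26, z, t, 13), (38, z, c, 37), (39, z, c, 23), (39, z, t, 13), (40, z, c, 1), (5, z, t, 14)}.
π[C, A]: project onto (C, A) (1 duplicate(s) eliminated) → {(z, 26), (z, 38), (z, 39), (z, 40), (z, 5)}

{(z, 26), (z, 38), (z, 39), (z, 40), (z, 5)}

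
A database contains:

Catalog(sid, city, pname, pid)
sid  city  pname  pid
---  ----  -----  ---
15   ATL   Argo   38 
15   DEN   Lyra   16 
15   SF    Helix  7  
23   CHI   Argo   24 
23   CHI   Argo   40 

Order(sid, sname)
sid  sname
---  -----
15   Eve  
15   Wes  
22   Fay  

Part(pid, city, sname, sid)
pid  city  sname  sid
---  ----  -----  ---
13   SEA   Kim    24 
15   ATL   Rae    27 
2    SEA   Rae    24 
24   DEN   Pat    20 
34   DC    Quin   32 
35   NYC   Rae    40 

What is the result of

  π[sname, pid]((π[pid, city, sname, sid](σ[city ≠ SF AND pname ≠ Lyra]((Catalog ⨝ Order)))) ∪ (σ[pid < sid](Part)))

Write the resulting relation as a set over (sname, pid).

Joining Catalog and Order on sid yields {(15, ATL, Argo, 38, Eve), (15, ATL, Argo, 38, Wes), (15, DEN, Lyra, 16, Eve), (15, DEN, Lyra, 16, Wes), (15, SF, Helix, 7, Eve), (15, SF, Helix, 7, Wes)}.
Apply σ_{city ≠ SF AND pname ≠ Lyra}; surviving tuples: {(15, ATL, Argo, 38, Eve), (15, ATL, Argo, 38, Wes)}
Projecting to pid, city, sname, sid: {(38, ATL, Eve, 15), (38, ATL, Wes, 15)}
Apply σ_{pid < sid}; surviving tuples: {(13, SEA, Kim, 24), (15, ATL, Rae, 27), (2, SEA, Rae, 24), (35, NYC, Rae, 40)}
Set union of the two operands is {(13, SEA, Kim, 24), (15, ATL, Rae, 27), (2, SEA, Rae, 24), (35, NYC, Rae, 40), (38, ATL, Eve, 15), (38, ATL, Wes, 15)}.
Projecting to sname, pid: {(Eve, 38), (Kim, 13), (Rae, 15), (Rae, 2), (Rae, 35), (Wes, 38)}

{(Eve, 38), (Kim, 13), (Rae, 15), (Rae, 2), (Rae, 35), (Wes, 38)}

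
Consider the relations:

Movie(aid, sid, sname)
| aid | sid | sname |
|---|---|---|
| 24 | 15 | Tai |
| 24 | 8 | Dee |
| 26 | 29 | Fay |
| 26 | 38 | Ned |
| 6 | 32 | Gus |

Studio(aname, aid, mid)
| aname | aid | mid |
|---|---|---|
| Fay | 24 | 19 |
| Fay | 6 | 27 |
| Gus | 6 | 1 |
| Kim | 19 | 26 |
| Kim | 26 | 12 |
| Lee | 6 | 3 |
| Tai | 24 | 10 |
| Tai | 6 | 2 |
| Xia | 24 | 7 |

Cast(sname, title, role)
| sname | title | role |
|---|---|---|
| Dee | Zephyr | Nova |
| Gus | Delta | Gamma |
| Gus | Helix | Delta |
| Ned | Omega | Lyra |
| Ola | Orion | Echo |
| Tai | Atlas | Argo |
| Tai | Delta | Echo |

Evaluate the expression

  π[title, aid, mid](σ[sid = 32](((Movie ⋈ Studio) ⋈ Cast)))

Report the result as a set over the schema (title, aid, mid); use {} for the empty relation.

{(Delta, 6, 1), (Delta, 6, 2), (Delta, 6, 27), (Delta, 6, 3), (Helix, 6, 1), (Helix, 6, 2), (Helix, 6, 27), (Helix, 6, 3)}

Natural join on aid: {(24, 15, Tai, Fay, 19), (24, 15, Tai, Tai, 10), (24, 15, Tai, Xia, 7), (24, 8, Dee, Fay, 19), (24, 8, Dee, Tai, 10), (24, 8, Dee, Xia, 7), (26, 29, Fay, Kim, 12), (26, 38, Ned, Kim, 12), (6, 32, Gus, Fay, 27), (6, 32, Gus, Gus, 1), (6, 32, Gus, Lee, 3), (6, 32, Gus, Tai, 2)}
Natural join on sname: {(24, 15, Tai, Fay, 19, Atlas, Argo), (24, 15, Tai, Fay, 19, Delta, Echo), (24, 15, Tai, Tai, 10, Atlas, Argo), (24, 15, Tai, Tai, 10, Delta, Echo), (24, 15, Tai, Xia, 7, Atlas, Argo), (24, 15, Tai, Xia, 7, Delta, Echo), (24, 8, Dee, Fay, 19, Zephyr, Nova), (24, 8, Dee, Tai, 10, Zephyr, Nova), (24, 8, Dee, Xia, 7, Zephyr, Nova), (26, 38, Ned, Kim, 12, Omega, Lyra), (6, 32, Gus, Fay, 27, Delta, Gamma), (6, 32, Gus, Fay, 27, Helix, Delta), (6, 32, Gus, Gus, 1, Delta, Gamma), (6, 32, Gus, Gus, 1, Helix, Delta), (6, 32, Gus, Lee, 3, Delta, Gamma), (6, 32, Gus, Lee, 3, Helix, Delta), (6, 32, Gus, Tai, 2, Delta, Gamma), (6, 32, Gus, Tai, 2, Helix, Delta)}
Apply σ_{sid = 32}; surviving tuples: {(6, 32, Gus, Fay, 27, Delta, Gamma), (6, 32, Gus, Fay, 27, Helix, Delta), (6, 32, Gus, Gus, 1, Delta, Gamma), (6, 32, Gus, Gus, 1, Helix, Delta), (6, 32, Gus, Lee, 3, Delta, Gamma), (6, 32, Gus, Lee, 3, Helix, Delta), (6, 32, Gus, Tai, 2, Delta, Gamma), (6, 32, Gus, Tai, 2, Helix, Delta)}
Keep only column(s) title, aid, mid: {(Delta, 6, 1), (Delta, 6, 2), (Delta, 6, 27), (Delta, 6, 3), (Helix, 6, 1), (Helix, 6, 2), (Helix, 6, 27), (Helix, 6, 3)}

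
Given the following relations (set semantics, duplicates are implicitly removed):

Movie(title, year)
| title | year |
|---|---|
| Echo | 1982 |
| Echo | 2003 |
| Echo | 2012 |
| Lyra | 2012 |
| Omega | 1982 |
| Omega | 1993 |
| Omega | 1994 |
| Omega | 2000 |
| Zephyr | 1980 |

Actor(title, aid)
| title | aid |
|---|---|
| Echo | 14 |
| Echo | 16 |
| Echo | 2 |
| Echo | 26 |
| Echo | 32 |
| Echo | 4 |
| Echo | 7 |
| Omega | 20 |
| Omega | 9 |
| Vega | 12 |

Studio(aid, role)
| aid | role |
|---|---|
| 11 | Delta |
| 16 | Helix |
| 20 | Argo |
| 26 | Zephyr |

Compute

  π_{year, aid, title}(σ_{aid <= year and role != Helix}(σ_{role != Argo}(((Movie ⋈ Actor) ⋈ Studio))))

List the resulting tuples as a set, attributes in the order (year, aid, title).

Natural join on title: {(Echo, 1982, 14), (Echo, 1982, 16), (Echo, 1982, 2), (Echo, 1982, 26), (Echo, 1982, 32), (Echo, 1982, 4), (Echo, 1982, 7), (Echo, 2003, 14), (Echo, 2003, 16), (Echo, 2003, 2), (Echo, 2003, 26), (Echo, 2003, 32), (Echo, 2003, 4), (Echo, 2003, 7), (Echo, 2012, 14), (Echo, 2012, 16), (Echo, 2012, 2), (Echo, 2012, 26), (Echo, 2012, 32), (Echo, 2012, 4), (Echo, 2012, 7), (Omega, 1982, 20), (Omega, 1982, 9), (Omega, 1993, 20), (Omega, 1993, 9), (Omega, 1994, 20), (Omega, 1994, 9), (Omega, 2000, 20), (Omega, 2000, 9)}
Natural join on aid: {(Echo, 1982, 16, Helix), (Echo, 1982, 26, Zephyr), (Echo, 2003, 16, Helix), (Echo, 2003, 26, Zephyr), (Echo, 2012, 16, Helix), (Echo, 2012, 26, Zephyr), (Omega, 1982, 20, Argo), (Omega, 1993, 20, Argo), (Omega, 1994, 20, Argo), (Omega, 2000, 20, Argo)}
Selection role != Argo: {(Echo, 1982, 16, Helix), (Echo, 1982, 26, Zephyr), (Echo, 2003, 16, Helix), (Echo, 2003, 26, Zephyr), (Echo, 2012, 16, Helix), (Echo, 2012, 26, Zephyr)}
Selection aid <= year and role != Helix: {(Echo, 1982, 26, Zephyr), (Echo, 2003, 26, Zephyr), (Echo, 2012, 26, Zephyr)}
π[year, aid, title]: project onto (year, aid, title) → {(1982, 26, Echo), (2003, 26, Echo), (2012, 26, Echo)}

{(1982, 26, Echo), (2003, 26, Echo), (2012, 26, Echo)}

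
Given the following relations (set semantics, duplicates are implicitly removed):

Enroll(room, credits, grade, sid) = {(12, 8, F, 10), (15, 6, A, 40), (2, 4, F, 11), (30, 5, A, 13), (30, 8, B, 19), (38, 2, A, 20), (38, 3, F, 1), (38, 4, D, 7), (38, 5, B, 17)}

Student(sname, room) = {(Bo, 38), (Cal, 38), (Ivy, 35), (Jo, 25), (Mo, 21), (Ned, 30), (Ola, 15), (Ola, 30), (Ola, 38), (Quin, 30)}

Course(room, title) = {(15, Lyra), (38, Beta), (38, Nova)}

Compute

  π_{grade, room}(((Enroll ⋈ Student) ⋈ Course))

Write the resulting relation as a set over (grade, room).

{(A, 15), (A, 38), (B, 38), (D, 38), (F, 38)}

Joining Enroll and Student on room yields {(15, 6, A, 40, Ola), (30, 5, A, 13, Ned), (30, 5, A, 13, Ola), (30, 5, A, 13, Quin), (30, 8, B, 19, Ned), (30, 8, B, 19, Ola), (30, 8, B, 19, Quin), (38, 2, A, 20, Bo), (38, 2, A, 20, Cal), (38, 2, A, 20, Ola), (38, 3, F, 1, Bo), (38, 3, F, 1, Cal), (38, 3, F, 1, Ola), (38, 4, D, 7, Bo), (38, 4, D, 7, Cal), (38, 4, D, 7, Ola), (38, 5, B, 17, Bo), (38, 5, B, 17, Cal), (38, 5, B, 17, Ola)}.
Joining (Enroll ⋈ Student) and Course on room yields {(15, 6, A, 40, Ola, Lyra), (38, 2, A, 20, Bo, Beta), (38, 2, A, 20, Bo, Nova), (38, 2, A, 20, Cal, Beta), (38, 2, A, 20, Cal, Nova), (38, 2, A, 20, Ola, Beta), (38, 2, A, 20, Ola, Nova), (38, 3, F, 1, Bo, Beta), (38, 3, F, 1, Bo, Nova), (38, 3, F, 1, Cal, Beta), (38, 3, F, 1, Cal, Nova), (38, 3, F, 1, Ola, Beta), (38, 3, F, 1, Ola, Nova), (38, 4, D, 7, Bo, Beta), (38, 4, D, 7, Bo, Nova), (38, 4, D, 7, Cal, Beta), (38, 4, D, 7, Cal, Nova), (38, 4, D, 7, Ola, Beta), (38, 4, D, 7, Ola, Nova), (38, 5, B, 17, Bo, Beta), (38, 5, B, 17, Bo, Nova), (38, 5, B, 17, Cal, Beta), (38, 5, B, 17, Cal, Nova), (38, 5, B, 17, Ola, Beta), (38, 5, B, 17, Ola, Nova)}.
Projecting to grade, room (20 duplicate(s) eliminated): {(A, 15), (A, 38), (B, 38), (D, 38), (F, 38)}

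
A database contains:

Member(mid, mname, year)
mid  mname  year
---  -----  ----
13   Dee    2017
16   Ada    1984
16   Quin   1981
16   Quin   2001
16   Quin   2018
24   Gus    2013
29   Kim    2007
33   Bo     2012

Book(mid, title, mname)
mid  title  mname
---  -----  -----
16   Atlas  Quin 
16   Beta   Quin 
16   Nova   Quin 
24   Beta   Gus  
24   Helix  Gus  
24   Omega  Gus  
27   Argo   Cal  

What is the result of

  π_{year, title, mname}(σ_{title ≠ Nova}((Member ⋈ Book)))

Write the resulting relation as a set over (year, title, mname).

{(1981, Atlas, Quin), (1981, Beta, Quin), (2001, Atlas, Quin), (2001, Beta, Quin), (2013, Beta, Gus), (2013, Helix, Gus), (2013, Omega, Gus), (2018, Atlas, Quin), (2018, Beta, Quin)}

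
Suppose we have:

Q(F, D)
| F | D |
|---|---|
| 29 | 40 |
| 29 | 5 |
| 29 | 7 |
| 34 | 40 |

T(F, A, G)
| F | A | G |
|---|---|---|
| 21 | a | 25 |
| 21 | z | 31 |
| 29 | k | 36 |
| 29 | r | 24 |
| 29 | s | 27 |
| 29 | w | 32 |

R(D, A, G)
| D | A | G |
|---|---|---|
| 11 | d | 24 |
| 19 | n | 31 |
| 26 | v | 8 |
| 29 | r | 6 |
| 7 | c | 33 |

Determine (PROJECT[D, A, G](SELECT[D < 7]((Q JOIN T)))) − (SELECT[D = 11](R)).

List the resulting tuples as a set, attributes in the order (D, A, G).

{(5, k, 36), (5, r, 24), (5, s, 27), (5, w, 32)}

Q ⋈ T (natural join on F): {(29, 40, k, 36), (29, 40, r, 24), (29, 40, s, 27), (29, 40, w, 32), (29, 5, k, 36), (29, 5, r, 24), (29, 5, s, 27), (29, 5, w, 32), (29, 7, k, 36), (29, 7, r, 24), (29, 7, s, 27), (29, 7, w, 32)}
Filtering on D < 7 leaves {(29, 5, k, 36), (29, 5, r, 24), (29, 5, s, 27), (29, 5, w, 32)}.
π_{D, A, G} gives {(5, k, 36), (5, r, 24), (5, s, 27), (5, w, 32)}.
Filtering on D = 11 leaves {(11, d, 24)}.
Taking the difference: {(5, k, 36), (5, r, 24), (5, s, 27), (5, w, 32)}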